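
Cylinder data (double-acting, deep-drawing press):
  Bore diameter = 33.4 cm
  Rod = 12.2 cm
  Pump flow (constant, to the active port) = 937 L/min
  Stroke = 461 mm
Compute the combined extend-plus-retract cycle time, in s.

t ≈ 4.83 s

Cap-side area A_cap = π/4 × (33.4 cm)² = 876.2 cm^2
Rod-side annular area A_ann = π/4 × (33.4² − 12.2²) = 759.3 cm^2
t_ext = A_cap·L/Q = 2.586 s
t_ret = A_ann·L/Q = 2.241 s
t_cycle = t_ext + t_ret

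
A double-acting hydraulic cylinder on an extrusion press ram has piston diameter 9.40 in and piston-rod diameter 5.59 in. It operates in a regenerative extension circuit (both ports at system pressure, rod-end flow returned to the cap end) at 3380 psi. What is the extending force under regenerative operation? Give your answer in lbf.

F ≈ 83000 lbf

With equal pressure on both faces, forces on the annular region cancel; the net push is pressure × rod cross-section.
Rod cross-section A_rod = π/4 × (5.59 in)² = 24.54 in^2
F = P × A_rod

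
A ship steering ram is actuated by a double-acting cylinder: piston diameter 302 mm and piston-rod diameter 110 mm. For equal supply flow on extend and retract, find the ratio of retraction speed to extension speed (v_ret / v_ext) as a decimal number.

v_ret/v_ext ≈ 1.15

Cap-side area A_cap = π/4 × (302 mm)² = 71630 mm^2
Rod-side annular area A_ann = π/4 × (302² − 110²) = 62130 mm^2
For equal Q, v ∝ 1/A, so v_ret/v_ext = A_cap/A_ann.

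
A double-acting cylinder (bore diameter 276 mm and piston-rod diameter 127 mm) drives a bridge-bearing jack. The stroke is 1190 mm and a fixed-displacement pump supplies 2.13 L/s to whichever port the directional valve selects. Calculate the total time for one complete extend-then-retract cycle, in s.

t ≈ 59.8 s

Cap-side area A_cap = π/4 × (276 mm)² = 59830 mm^2
Rod-side annular area A_ann = π/4 × (276² − 127²) = 47160 mm^2
t_ext = A_cap·L/Q = 33.43 s
t_ret = A_ann·L/Q = 26.35 s
t_cycle = t_ext + t_ret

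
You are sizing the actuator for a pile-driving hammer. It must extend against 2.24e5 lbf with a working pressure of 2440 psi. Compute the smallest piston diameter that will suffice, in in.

D ≈ 10.8 in

Extension force acts on the full piston face: F = P × (π/4)D².
D = √(4F / (πP)) = √(4 × 2.24e5 lbf / (π × 2440 psi))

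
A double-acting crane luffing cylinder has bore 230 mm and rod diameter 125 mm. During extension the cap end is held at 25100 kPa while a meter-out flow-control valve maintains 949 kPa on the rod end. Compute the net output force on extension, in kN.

Cap-side area A_cap = π/4 × (230 mm)² = 41550 mm^2
Rod-side annular area A_ann = π/4 × (230² − 125²) = 29280 mm^2
Net thrust = P_cap·A_cap − P_rod·A_ann = 1043 kN − 27.78 kN

F ≈ 1020 kN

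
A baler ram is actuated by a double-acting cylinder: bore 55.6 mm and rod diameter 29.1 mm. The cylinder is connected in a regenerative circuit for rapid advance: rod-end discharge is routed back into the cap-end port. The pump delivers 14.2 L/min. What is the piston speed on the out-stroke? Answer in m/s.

In regeneration the rod-end outflow joins the pump flow into the cap end, so the net volume the pump must supply per unit advance equals the rod cross-section area.
Rod cross-section A_rod = π/4 × (29.1 mm)² = 665.1 mm^2
v = Q_pump / A_rod

v ≈ 0.356 m/s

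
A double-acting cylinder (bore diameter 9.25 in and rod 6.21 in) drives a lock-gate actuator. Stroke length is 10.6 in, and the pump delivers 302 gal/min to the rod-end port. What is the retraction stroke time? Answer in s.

t ≈ 0.337 s

Rod-side annular area A_ann = π/4 × (9.25² − 6.21²) = 36.91 in^2
Swept volume V = A × L; t = V / Q = A·L / Q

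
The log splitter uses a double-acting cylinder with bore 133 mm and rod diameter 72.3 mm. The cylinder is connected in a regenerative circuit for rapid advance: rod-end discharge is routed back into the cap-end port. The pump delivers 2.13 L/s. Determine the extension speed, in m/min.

v ≈ 31.1 m/min

In regeneration the rod-end outflow joins the pump flow into the cap end, so the net volume the pump must supply per unit advance equals the rod cross-section area.
Rod cross-section A_rod = π/4 × (72.3 mm)² = 4106 mm^2
v = Q_pump / A_rod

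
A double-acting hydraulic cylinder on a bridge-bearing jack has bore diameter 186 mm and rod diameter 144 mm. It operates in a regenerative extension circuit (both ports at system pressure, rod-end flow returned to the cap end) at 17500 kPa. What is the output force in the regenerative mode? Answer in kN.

With equal pressure on both faces, forces on the annular region cancel; the net push is pressure × rod cross-section.
Rod cross-section A_rod = π/4 × (144 mm)² = 16290 mm^2
F = P × A_rod

F ≈ 285 kN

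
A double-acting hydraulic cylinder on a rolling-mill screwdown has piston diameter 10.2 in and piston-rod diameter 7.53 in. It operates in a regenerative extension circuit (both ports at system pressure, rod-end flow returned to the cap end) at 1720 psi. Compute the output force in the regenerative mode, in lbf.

With equal pressure on both faces, forces on the annular region cancel; the net push is pressure × rod cross-section.
Rod cross-section A_rod = π/4 × (7.53 in)² = 44.53 in^2
F = P × A_rod

F ≈ 76600 lbf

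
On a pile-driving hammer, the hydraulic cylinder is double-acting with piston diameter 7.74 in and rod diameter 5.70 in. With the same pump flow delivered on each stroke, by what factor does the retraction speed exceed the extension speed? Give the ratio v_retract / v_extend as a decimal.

v_ret/v_ext ≈ 2.19

Cap-side area A_cap = π/4 × (7.74 in)² = 47.05 in^2
Rod-side annular area A_ann = π/4 × (7.74² − 5.70²) = 21.53 in^2
For equal Q, v ∝ 1/A, so v_ret/v_ext = A_cap/A_ann.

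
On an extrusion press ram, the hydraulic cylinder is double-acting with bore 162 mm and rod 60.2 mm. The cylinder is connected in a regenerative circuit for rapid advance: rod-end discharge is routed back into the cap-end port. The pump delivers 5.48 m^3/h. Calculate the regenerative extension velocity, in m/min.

In regeneration the rod-end outflow joins the pump flow into the cap end, so the net volume the pump must supply per unit advance equals the rod cross-section area.
Rod cross-section A_rod = π/4 × (60.2 mm)² = 2846 mm^2
v = Q_pump / A_rod

v ≈ 32.1 m/min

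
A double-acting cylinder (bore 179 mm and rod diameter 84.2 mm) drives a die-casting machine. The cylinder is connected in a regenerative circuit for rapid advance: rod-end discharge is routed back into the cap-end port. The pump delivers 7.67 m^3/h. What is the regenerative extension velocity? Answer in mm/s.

v ≈ 383 mm/s

In regeneration the rod-end outflow joins the pump flow into the cap end, so the net volume the pump must supply per unit advance equals the rod cross-section area.
Rod cross-section A_rod = π/4 × (84.2 mm)² = 5568 mm^2
v = Q_pump / A_rod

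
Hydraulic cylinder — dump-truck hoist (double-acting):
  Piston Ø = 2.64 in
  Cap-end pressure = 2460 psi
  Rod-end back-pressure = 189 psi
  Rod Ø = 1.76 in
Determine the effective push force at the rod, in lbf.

F ≈ 12900 lbf

Cap-side area A_cap = π/4 × (2.64 in)² = 5.474 in^2
Rod-side annular area A_ann = π/4 × (2.64² − 1.76²) = 3.041 in^2
Net thrust = P_cap·A_cap − P_rod·A_ann = 13470 lbf − 574.8 lbf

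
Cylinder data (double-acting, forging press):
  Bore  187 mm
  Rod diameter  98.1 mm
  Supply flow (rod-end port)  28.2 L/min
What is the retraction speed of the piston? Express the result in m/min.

Rod-side annular area A_ann = π/4 × (187² − 98.1²) = 19910 mm^2
Flow into the rod-end port fills the annular volume.
v = Q / A

v ≈ 1.42 m/min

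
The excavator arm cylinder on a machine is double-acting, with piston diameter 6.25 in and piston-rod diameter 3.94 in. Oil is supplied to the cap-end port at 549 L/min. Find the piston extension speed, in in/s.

Cap-side area A_cap = π/4 × (6.25 in)² = 30.68 in^2
v = Q / A

v ≈ 18.2 in/s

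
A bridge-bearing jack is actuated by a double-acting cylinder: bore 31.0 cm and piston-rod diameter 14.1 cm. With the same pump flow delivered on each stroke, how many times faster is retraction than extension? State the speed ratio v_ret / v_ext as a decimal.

v_ret/v_ext ≈ 1.26

Cap-side area A_cap = π/4 × (31.0 cm)² = 754.8 cm^2
Rod-side annular area A_ann = π/4 × (31.0² − 14.1²) = 598.6 cm^2
For equal Q, v ∝ 1/A, so v_ret/v_ext = A_cap/A_ann.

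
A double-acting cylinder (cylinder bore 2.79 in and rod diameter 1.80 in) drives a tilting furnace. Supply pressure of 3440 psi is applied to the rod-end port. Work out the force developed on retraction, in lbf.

Rod-side annular area A_ann = π/4 × (2.79² − 1.80²) = 3.569 in^2
On retraction the pressure acts on the annular area (bore minus rod).
F = P × A_ann

F ≈ 12300 lbf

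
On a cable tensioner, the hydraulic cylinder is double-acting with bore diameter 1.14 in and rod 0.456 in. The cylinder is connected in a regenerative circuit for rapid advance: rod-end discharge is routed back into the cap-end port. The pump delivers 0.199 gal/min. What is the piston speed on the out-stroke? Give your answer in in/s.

v ≈ 4.69 in/s

In regeneration the rod-end outflow joins the pump flow into the cap end, so the net volume the pump must supply per unit advance equals the rod cross-section area.
Rod cross-section A_rod = π/4 × (0.456 in)² = 0.1633 in^2
v = Q_pump / A_rod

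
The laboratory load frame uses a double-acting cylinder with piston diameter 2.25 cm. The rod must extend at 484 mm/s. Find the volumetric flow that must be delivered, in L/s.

Q ≈ 0.192 L/s

Cap-side area A_cap = π/4 × (2.25 cm)² = 3.976 cm^2
Q = A × v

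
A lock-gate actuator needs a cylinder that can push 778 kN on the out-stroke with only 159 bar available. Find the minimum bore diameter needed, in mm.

D ≈ 250 mm

Extension force acts on the full piston face: F = P × (π/4)D².
D = √(4F / (πP)) = √(4 × 778 kN / (π × 159 bar))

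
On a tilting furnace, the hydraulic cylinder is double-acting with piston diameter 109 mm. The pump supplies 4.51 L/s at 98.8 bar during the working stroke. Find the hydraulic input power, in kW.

Hydraulic power = P × Q

W ≈ 44.6 kW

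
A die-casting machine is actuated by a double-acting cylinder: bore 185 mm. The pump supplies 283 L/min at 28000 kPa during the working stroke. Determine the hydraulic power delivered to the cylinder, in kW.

W ≈ 132 kW

Hydraulic power = P × Q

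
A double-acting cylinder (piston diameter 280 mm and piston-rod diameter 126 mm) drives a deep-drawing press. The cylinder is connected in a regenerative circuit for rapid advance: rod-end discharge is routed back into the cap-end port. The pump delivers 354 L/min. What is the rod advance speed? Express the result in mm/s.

v ≈ 473 mm/s

In regeneration the rod-end outflow joins the pump flow into the cap end, so the net volume the pump must supply per unit advance equals the rod cross-section area.
Rod cross-section A_rod = π/4 × (126 mm)² = 12470 mm^2
v = Q_pump / A_rod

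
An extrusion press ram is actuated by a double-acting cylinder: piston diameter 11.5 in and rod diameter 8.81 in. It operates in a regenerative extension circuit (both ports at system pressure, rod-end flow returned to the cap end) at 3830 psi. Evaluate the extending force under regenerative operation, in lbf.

With equal pressure on both faces, forces on the annular region cancel; the net push is pressure × rod cross-section.
Rod cross-section A_rod = π/4 × (8.81 in)² = 60.96 in^2
F = P × A_rod

F ≈ 2.33e5 lbf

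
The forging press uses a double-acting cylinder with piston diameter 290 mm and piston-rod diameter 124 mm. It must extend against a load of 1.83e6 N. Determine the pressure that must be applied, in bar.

P ≈ 277 bar

Cap-side area A_cap = π/4 × (290 mm)² = 66050 mm^2
P = F / A = 1.83e6 N / A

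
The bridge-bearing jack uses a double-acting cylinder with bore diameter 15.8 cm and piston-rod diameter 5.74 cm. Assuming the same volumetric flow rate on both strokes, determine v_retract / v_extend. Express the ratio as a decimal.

v_ret/v_ext ≈ 1.15

Cap-side area A_cap = π/4 × (15.8 cm)² = 196.1 cm^2
Rod-side annular area A_ann = π/4 × (15.8² − 5.74²) = 170.2 cm^2
For equal Q, v ∝ 1/A, so v_ret/v_ext = A_cap/A_ann.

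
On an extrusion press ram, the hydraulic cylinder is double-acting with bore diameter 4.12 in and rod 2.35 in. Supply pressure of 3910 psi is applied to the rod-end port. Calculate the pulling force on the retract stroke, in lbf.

Rod-side annular area A_ann = π/4 × (4.12² − 2.35²) = 8.994 in^2
On retraction the pressure acts on the annular area (bore minus rod).
F = P × A_ann

F ≈ 35200 lbf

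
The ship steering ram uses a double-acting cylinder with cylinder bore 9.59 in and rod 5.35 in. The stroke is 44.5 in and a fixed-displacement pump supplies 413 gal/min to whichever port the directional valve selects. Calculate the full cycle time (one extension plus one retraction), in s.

Cap-side area A_cap = π/4 × (9.59 in)² = 72.23 in^2
Rod-side annular area A_ann = π/4 × (9.59² − 5.35²) = 49.75 in^2
t_ext = A_cap·L/Q = 2.022 s
t_ret = A_ann·L/Q = 1.392 s
t_cycle = t_ext + t_ret

t ≈ 3.41 s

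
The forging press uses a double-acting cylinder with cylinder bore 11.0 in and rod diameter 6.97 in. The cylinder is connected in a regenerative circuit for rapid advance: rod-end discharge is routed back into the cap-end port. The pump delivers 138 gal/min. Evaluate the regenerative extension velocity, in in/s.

v ≈ 13.9 in/s

In regeneration the rod-end outflow joins the pump flow into the cap end, so the net volume the pump must supply per unit advance equals the rod cross-section area.
Rod cross-section A_rod = π/4 × (6.97 in)² = 38.16 in^2
v = Q_pump / A_rod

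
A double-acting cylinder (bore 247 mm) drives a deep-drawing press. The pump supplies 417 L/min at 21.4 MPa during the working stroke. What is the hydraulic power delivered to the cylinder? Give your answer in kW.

W ≈ 149 kW

Hydraulic power = P × Q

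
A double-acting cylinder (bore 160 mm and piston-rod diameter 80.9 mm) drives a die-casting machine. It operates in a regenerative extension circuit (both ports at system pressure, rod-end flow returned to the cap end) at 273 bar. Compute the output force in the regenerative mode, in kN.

F ≈ 140 kN

With equal pressure on both faces, forces on the annular region cancel; the net push is pressure × rod cross-section.
Rod cross-section A_rod = π/4 × (80.9 mm)² = 5140 mm^2
F = P × A_rod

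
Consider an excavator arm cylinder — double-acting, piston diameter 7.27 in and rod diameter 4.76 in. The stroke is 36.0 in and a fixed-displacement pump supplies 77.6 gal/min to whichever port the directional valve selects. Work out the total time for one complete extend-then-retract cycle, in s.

Cap-side area A_cap = π/4 × (7.27 in)² = 41.51 in^2
Rod-side annular area A_ann = π/4 × (7.27² − 4.76²) = 23.72 in^2
t_ext = A_cap·L/Q = 5.002 s
t_ret = A_ann·L/Q = 2.858 s
t_cycle = t_ext + t_ret

t ≈ 7.86 s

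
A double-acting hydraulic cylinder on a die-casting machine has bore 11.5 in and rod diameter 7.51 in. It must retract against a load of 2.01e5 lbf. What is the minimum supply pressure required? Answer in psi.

Rod-side annular area A_ann = π/4 × (11.5² − 7.51²) = 59.57 in^2
Retraction: pressure acts on the annular area.
P = F / A = 2.01e5 lbf / A

P ≈ 3370 psi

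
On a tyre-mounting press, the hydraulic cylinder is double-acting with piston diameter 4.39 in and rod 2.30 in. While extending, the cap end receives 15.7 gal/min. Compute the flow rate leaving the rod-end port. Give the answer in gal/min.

Cap-side area A_cap = π/4 × (4.39 in)² = 15.14 in^2
Rod-side annular area A_ann = π/4 × (4.39² − 2.30²) = 10.98 in^2
Piston speed v = Q_in/A_cap; rod-end outflow Q_out = v × A_ann = Q_in × A_ann/A_cap.

Q_out ≈ 11.4 gal/min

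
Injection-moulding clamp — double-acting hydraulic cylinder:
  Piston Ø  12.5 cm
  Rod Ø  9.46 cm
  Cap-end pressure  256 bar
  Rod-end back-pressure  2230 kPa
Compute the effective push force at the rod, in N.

F ≈ 3.02e5 N

Cap-side area A_cap = π/4 × (12.5 cm)² = 122.7 cm^2
Rod-side annular area A_ann = π/4 × (12.5² − 9.46²) = 52.43 cm^2
Net thrust = P_cap·A_cap − P_rod·A_ann = 3.142e5 N − 11690 N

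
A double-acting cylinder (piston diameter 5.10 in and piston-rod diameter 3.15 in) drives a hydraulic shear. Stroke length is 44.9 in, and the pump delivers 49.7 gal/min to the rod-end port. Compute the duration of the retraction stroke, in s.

t ≈ 2.96 s

Rod-side annular area A_ann = π/4 × (5.10² − 3.15²) = 12.64 in^2
Swept volume V = A × L; t = V / Q = A·L / Q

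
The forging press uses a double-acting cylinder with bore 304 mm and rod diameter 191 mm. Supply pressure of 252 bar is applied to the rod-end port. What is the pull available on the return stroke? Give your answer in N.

F ≈ 1.11e6 N

Rod-side annular area A_ann = π/4 × (304² − 191²) = 43930 mm^2
On retraction the pressure acts on the annular area (bore minus rod).
F = P × A_ann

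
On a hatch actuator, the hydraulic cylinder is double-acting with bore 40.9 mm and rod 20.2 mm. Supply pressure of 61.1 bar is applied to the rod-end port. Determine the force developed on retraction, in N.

F ≈ 6070 N

Rod-side annular area A_ann = π/4 × (40.9² − 20.2²) = 993.3 mm^2
On retraction the pressure acts on the annular area (bore minus rod).
F = P × A_ann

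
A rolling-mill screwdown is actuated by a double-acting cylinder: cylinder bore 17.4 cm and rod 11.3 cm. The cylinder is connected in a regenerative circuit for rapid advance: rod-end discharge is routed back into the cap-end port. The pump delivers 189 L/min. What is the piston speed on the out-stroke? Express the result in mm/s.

v ≈ 314 mm/s

In regeneration the rod-end outflow joins the pump flow into the cap end, so the net volume the pump must supply per unit advance equals the rod cross-section area.
Rod cross-section A_rod = π/4 × (11.3 cm)² = 100.3 cm^2
v = Q_pump / A_rod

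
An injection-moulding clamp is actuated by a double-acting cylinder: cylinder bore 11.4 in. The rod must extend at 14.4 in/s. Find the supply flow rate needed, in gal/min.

Q ≈ 382 gal/min

Cap-side area A_cap = π/4 × (11.4 in)² = 102.1 in^2
Q = A × v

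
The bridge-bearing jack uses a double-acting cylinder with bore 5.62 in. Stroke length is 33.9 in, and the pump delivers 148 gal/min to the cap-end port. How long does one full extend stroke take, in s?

Cap-side area A_cap = π/4 × (5.62 in)² = 24.81 in^2
Swept volume V = A × L; t = V / Q = A·L / Q

t ≈ 1.48 s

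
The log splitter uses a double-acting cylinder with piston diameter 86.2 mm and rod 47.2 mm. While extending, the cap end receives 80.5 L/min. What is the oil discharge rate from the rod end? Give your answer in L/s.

Q_out ≈ 0.939 L/s

Cap-side area A_cap = π/4 × (86.2 mm)² = 5836 mm^2
Rod-side annular area A_ann = π/4 × (86.2² − 47.2²) = 4086 mm^2
Piston speed v = Q_in/A_cap; rod-end outflow Q_out = v × A_ann = Q_in × A_ann/A_cap.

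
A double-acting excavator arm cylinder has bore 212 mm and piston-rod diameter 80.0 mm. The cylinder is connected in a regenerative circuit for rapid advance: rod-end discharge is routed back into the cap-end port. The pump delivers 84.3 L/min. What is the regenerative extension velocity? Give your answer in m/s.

v ≈ 0.280 m/s

In regeneration the rod-end outflow joins the pump flow into the cap end, so the net volume the pump must supply per unit advance equals the rod cross-section area.
Rod cross-section A_rod = π/4 × (80.0 mm)² = 5027 mm^2
v = Q_pump / A_rod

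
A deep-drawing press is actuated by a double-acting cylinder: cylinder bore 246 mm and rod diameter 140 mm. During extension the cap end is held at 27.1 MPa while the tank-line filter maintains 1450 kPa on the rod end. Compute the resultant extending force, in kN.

F ≈ 1240 kN

Cap-side area A_cap = π/4 × (246 mm)² = 47530 mm^2
Rod-side annular area A_ann = π/4 × (246² − 140²) = 32140 mm^2
Net thrust = P_cap·A_cap − P_rod·A_ann = 1288 kN − 46.60 kN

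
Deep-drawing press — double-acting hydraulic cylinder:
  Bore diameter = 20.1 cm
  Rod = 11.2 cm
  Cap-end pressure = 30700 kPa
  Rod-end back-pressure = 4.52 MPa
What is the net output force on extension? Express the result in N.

F ≈ 8.75e5 N

Cap-side area A_cap = π/4 × (20.1 cm)² = 317.3 cm^2
Rod-side annular area A_ann = π/4 × (20.1² − 11.2²) = 218.8 cm^2
Net thrust = P_cap·A_cap − P_rod·A_ann = 9.741e5 N − 98890 N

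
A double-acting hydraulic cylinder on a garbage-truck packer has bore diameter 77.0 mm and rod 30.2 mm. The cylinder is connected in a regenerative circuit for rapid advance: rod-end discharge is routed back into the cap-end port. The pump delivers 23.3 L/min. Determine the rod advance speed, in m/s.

In regeneration the rod-end outflow joins the pump flow into the cap end, so the net volume the pump must supply per unit advance equals the rod cross-section area.
Rod cross-section A_rod = π/4 × (30.2 mm)² = 716.3 mm^2
v = Q_pump / A_rod

v ≈ 0.542 m/s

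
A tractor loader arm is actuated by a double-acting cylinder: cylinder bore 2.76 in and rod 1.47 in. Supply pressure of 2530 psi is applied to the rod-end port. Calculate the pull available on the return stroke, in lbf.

F ≈ 10800 lbf

Rod-side annular area A_ann = π/4 × (2.76² − 1.47²) = 4.286 in^2
On retraction the pressure acts on the annular area (bore minus rod).
F = P × A_ann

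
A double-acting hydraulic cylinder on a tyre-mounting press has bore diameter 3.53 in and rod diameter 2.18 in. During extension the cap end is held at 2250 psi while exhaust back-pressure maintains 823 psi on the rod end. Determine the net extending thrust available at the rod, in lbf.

F ≈ 17000 lbf

Cap-side area A_cap = π/4 × (3.53 in)² = 9.787 in^2
Rod-side annular area A_ann = π/4 × (3.53² − 2.18²) = 6.054 in^2
Net thrust = P_cap·A_cap − P_rod·A_ann = 22020 lbf − 4983 lbf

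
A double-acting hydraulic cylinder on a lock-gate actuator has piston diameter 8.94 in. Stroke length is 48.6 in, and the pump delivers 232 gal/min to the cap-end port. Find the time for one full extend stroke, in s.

t ≈ 3.42 s

Cap-side area A_cap = π/4 × (8.94 in)² = 62.77 in^2
Swept volume V = A × L; t = V / Q = A·L / Q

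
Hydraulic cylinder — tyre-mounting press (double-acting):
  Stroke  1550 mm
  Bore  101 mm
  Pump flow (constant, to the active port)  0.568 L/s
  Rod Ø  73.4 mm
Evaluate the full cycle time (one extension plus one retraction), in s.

Cap-side area A_cap = π/4 × (101 mm)² = 8012 mm^2
Rod-side annular area A_ann = π/4 × (101² − 73.4²) = 3780 mm^2
t_ext = A_cap·L/Q = 21.86 s
t_ret = A_ann·L/Q = 10.32 s
t_cycle = t_ext + t_ret

t ≈ 32.2 s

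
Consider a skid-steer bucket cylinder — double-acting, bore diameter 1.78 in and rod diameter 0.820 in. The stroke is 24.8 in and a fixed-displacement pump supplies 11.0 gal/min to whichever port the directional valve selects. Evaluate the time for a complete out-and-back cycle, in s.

Cap-side area A_cap = π/4 × (1.78 in)² = 2.488 in^2
Rod-side annular area A_ann = π/4 × (1.78² − 0.820²) = 1.960 in^2
t_ext = A_cap·L/Q = 1.457 s
t_ret = A_ann·L/Q = 1.148 s
t_cycle = t_ext + t_ret

t ≈ 2.61 s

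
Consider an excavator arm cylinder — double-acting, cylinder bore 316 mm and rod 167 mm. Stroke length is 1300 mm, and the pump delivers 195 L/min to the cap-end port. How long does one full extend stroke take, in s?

Cap-side area A_cap = π/4 × (316 mm)² = 78430 mm^2
Swept volume V = A × L; t = V / Q = A·L / Q

t ≈ 31.4 s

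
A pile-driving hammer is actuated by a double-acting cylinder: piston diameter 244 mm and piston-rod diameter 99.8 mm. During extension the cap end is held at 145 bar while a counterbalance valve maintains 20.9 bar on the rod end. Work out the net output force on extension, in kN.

Cap-side area A_cap = π/4 × (244 mm)² = 46760 mm^2
Rod-side annular area A_ann = π/4 × (244² − 99.8²) = 38940 mm^2
Net thrust = P_cap·A_cap − P_rod·A_ann = 678.0 kN − 81.38 kN

F ≈ 597 kN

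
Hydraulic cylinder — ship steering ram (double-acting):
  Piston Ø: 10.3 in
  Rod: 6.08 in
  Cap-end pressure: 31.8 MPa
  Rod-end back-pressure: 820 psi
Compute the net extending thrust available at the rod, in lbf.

Cap-side area A_cap = π/4 × (10.3 in)² = 83.32 in^2
Rod-side annular area A_ann = π/4 × (10.3² − 6.08²) = 54.29 in^2
Net thrust = P_cap·A_cap − P_rod·A_ann = 3.843e5 lbf − 44520 lbf

F ≈ 3.40e5 lbf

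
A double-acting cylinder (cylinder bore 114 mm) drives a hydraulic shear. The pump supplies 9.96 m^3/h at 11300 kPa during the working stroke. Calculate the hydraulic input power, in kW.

Hydraulic power = P × Q

W ≈ 31.3 kW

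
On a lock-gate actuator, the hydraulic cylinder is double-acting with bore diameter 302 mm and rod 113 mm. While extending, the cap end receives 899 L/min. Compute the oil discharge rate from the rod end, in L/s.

Cap-side area A_cap = π/4 × (302 mm)² = 71630 mm^2
Rod-side annular area A_ann = π/4 × (302² − 113²) = 61600 mm^2
Piston speed v = Q_in/A_cap; rod-end outflow Q_out = v × A_ann = Q_in × A_ann/A_cap.

Q_out ≈ 12.9 L/s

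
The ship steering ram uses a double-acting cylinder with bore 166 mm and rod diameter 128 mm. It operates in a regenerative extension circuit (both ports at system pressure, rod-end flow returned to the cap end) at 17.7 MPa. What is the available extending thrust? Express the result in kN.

With equal pressure on both faces, forces on the annular region cancel; the net push is pressure × rod cross-section.
Rod cross-section A_rod = π/4 × (128 mm)² = 12870 mm^2
F = P × A_rod

F ≈ 228 kN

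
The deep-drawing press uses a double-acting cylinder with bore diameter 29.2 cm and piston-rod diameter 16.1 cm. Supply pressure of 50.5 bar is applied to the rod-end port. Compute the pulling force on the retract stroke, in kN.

F ≈ 235 kN

Rod-side annular area A_ann = π/4 × (29.2² − 16.1²) = 466.1 cm^2
On retraction the pressure acts on the annular area (bore minus rod).
F = P × A_ann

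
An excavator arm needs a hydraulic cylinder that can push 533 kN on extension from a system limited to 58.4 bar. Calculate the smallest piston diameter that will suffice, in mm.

D ≈ 341 mm

Extension force acts on the full piston face: F = P × (π/4)D².
D = √(4F / (πP)) = √(4 × 533 kN / (π × 58.4 bar))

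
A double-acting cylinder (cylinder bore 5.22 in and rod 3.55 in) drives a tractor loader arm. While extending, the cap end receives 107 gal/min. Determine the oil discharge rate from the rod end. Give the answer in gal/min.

Cap-side area A_cap = π/4 × (5.22 in)² = 21.40 in^2
Rod-side annular area A_ann = π/4 × (5.22² − 3.55²) = 11.50 in^2
Piston speed v = Q_in/A_cap; rod-end outflow Q_out = v × A_ann = Q_in × A_ann/A_cap.

Q_out ≈ 57.5 gal/min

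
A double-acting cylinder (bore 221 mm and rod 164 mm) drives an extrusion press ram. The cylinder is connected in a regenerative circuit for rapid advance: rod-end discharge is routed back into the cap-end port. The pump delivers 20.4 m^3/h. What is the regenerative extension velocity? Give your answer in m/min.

v ≈ 16.1 m/min

In regeneration the rod-end outflow joins the pump flow into the cap end, so the net volume the pump must supply per unit advance equals the rod cross-section area.
Rod cross-section A_rod = π/4 × (164 mm)² = 21120 mm^2
v = Q_pump / A_rod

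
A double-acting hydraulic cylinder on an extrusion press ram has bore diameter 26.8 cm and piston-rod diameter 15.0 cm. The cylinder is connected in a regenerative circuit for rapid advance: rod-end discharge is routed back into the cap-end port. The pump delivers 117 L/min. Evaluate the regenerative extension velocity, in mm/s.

v ≈ 110 mm/s

In regeneration the rod-end outflow joins the pump flow into the cap end, so the net volume the pump must supply per unit advance equals the rod cross-section area.
Rod cross-section A_rod = π/4 × (15.0 cm)² = 176.7 cm^2
v = Q_pump / A_rod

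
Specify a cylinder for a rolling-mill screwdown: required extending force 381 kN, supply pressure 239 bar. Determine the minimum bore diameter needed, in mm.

Extension force acts on the full piston face: F = P × (π/4)D².
D = √(4F / (πP)) = √(4 × 381 kN / (π × 239 bar))

D ≈ 142 mm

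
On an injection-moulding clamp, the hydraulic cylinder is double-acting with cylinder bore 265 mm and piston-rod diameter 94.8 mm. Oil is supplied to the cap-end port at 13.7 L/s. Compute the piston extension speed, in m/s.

Cap-side area A_cap = π/4 × (265 mm)² = 55150 mm^2
v = Q / A

v ≈ 0.248 m/s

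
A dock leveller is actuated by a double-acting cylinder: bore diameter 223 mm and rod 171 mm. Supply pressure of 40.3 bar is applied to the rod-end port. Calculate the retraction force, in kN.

F ≈ 64.8 kN

Rod-side annular area A_ann = π/4 × (223² − 171²) = 16090 mm^2
On retraction the pressure acts on the annular area (bore minus rod).
F = P × A_ann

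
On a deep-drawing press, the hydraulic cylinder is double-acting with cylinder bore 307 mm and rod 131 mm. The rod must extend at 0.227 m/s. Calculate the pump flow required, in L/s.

Cap-side area A_cap = π/4 × (307 mm)² = 74020 mm^2
Q = A × v

Q ≈ 16.8 L/s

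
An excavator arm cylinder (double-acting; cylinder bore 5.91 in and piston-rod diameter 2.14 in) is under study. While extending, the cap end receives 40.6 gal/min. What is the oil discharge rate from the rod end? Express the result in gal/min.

Q_out ≈ 35.3 gal/min

Cap-side area A_cap = π/4 × (5.91 in)² = 27.43 in^2
Rod-side annular area A_ann = π/4 × (5.91² − 2.14²) = 23.84 in^2
Piston speed v = Q_in/A_cap; rod-end outflow Q_out = v × A_ann = Q_in × A_ann/A_cap.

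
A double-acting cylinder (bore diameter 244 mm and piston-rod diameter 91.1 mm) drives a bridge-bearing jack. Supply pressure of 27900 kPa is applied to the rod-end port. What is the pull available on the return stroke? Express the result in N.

F ≈ 1.12e6 N

Rod-side annular area A_ann = π/4 × (244² − 91.1²) = 40240 mm^2
On retraction the pressure acts on the annular area (bore minus rod).
F = P × A_ann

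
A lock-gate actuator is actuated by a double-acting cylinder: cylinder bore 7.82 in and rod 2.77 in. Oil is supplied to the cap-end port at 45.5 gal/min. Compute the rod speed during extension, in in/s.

v ≈ 3.65 in/s

Cap-side area A_cap = π/4 × (7.82 in)² = 48.03 in^2
v = Q / A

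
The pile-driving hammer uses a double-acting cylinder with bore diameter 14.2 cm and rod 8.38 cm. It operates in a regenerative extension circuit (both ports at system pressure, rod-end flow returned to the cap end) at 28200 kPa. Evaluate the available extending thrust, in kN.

F ≈ 156 kN

With equal pressure on both faces, forces on the annular region cancel; the net push is pressure × rod cross-section.
Rod cross-section A_rod = π/4 × (8.38 cm)² = 55.15 cm^2
F = P × A_rod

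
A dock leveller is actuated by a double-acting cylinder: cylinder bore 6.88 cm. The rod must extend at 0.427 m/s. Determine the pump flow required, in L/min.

Cap-side area A_cap = π/4 × (6.88 cm)² = 37.18 cm^2
Q = A × v

Q ≈ 95.2 L/min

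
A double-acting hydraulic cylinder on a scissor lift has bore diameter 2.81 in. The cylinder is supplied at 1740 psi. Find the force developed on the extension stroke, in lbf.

Cap-side area A_cap = π/4 × (2.81 in)² = 6.202 in^2
F = P × A_cap = 1740 psi × A_cap

F ≈ 10800 lbf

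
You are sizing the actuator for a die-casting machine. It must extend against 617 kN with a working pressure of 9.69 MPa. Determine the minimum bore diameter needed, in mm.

Extension force acts on the full piston face: F = P × (π/4)D².
D = √(4F / (πP)) = √(4 × 617 kN / (π × 9.69 MPa))

D ≈ 285 mm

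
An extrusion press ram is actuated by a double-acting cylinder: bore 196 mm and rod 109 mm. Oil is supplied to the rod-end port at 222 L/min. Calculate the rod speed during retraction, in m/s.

Rod-side annular area A_ann = π/4 × (196² − 109²) = 20840 mm^2
Flow into the rod-end port fills the annular volume.
v = Q / A

v ≈ 0.178 m/s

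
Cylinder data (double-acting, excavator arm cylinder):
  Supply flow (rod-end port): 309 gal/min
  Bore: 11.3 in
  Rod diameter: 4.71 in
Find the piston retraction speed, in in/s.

v ≈ 14.4 in/s

Rod-side annular area A_ann = π/4 × (11.3² − 4.71²) = 82.86 in^2
Flow into the rod-end port fills the annular volume.
v = Q / A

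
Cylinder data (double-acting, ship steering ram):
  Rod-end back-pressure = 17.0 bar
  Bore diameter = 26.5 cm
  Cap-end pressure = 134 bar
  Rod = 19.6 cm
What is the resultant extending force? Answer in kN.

F ≈ 697 kN

Cap-side area A_cap = π/4 × (26.5 cm)² = 551.5 cm^2
Rod-side annular area A_ann = π/4 × (26.5² − 19.6²) = 249.8 cm^2
Net thrust = P_cap·A_cap − P_rod·A_ann = 739.1 kN − 42.47 kN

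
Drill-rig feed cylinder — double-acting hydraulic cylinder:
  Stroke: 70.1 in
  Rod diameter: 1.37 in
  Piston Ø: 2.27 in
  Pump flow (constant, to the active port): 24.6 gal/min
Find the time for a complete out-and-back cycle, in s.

t ≈ 4.90 s

Cap-side area A_cap = π/4 × (2.27 in)² = 4.047 in^2
Rod-side annular area A_ann = π/4 × (2.27² − 1.37²) = 2.573 in^2
t_ext = A_cap·L/Q = 2.995 s
t_ret = A_ann·L/Q = 1.904 s
t_cycle = t_ext + t_ret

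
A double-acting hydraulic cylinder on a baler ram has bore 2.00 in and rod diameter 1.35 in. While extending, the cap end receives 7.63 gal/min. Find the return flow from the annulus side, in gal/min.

Q_out ≈ 4.15 gal/min

Cap-side area A_cap = π/4 × (2.00 in)² = 3.142 in^2
Rod-side annular area A_ann = π/4 × (2.00² − 1.35²) = 1.710 in^2
Piston speed v = Q_in/A_cap; rod-end outflow Q_out = v × A_ann = Q_in × A_ann/A_cap.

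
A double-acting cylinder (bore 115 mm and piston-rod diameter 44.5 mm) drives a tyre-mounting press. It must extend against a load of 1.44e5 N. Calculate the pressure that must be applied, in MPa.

P ≈ 13.9 MPa

Cap-side area A_cap = π/4 × (115 mm)² = 10390 mm^2
P = F / A = 1.44e5 N / A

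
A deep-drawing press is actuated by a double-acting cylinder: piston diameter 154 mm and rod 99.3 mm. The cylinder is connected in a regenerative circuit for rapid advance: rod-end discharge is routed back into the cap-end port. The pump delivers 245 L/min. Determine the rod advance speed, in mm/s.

In regeneration the rod-end outflow joins the pump flow into the cap end, so the net volume the pump must supply per unit advance equals the rod cross-section area.
Rod cross-section A_rod = π/4 × (99.3 mm)² = 7744 mm^2
v = Q_pump / A_rod

v ≈ 527 mm/s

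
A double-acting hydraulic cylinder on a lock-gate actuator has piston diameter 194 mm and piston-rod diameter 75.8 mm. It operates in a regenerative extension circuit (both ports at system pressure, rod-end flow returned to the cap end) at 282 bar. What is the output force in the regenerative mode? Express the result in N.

With equal pressure on both faces, forces on the annular region cancel; the net push is pressure × rod cross-section.
Rod cross-section A_rod = π/4 × (75.8 mm)² = 4513 mm^2
F = P × A_rod

F ≈ 1.27e5 N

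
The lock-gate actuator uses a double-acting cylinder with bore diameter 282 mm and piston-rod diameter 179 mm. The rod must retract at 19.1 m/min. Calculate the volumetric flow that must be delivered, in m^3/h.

Q ≈ 42.7 m^3/h

Rod-side annular area A_ann = π/4 × (282² − 179²) = 37290 mm^2
Q = A × v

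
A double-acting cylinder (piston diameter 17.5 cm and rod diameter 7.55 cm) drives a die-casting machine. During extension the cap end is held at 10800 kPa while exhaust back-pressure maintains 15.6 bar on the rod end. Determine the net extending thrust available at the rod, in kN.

F ≈ 229 kN

Cap-side area A_cap = π/4 × (17.5 cm)² = 240.5 cm^2
Rod-side annular area A_ann = π/4 × (17.5² − 7.55²) = 195.8 cm^2
Net thrust = P_cap·A_cap − P_rod·A_ann = 259.8 kN − 30.54 kN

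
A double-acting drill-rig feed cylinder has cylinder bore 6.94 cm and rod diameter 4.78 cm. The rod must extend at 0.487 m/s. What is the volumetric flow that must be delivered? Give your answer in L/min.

Cap-side area A_cap = π/4 × (6.94 cm)² = 37.83 cm^2
Q = A × v

Q ≈ 111 L/min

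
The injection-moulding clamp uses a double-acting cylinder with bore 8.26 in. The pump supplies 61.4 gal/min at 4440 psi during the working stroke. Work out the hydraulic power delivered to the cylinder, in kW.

W ≈ 119 kW

Hydraulic power = P × Q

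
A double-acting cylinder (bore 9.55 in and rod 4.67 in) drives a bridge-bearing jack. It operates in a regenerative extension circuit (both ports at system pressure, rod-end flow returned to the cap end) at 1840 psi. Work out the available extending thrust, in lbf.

With equal pressure on both faces, forces on the annular region cancel; the net push is pressure × rod cross-section.
Rod cross-section A_rod = π/4 × (4.67 in)² = 17.13 in^2
F = P × A_rod

F ≈ 31500 lbf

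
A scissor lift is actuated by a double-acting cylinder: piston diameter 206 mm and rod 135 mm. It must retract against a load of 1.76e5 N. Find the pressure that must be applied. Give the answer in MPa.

Rod-side annular area A_ann = π/4 × (206² − 135²) = 19020 mm^2
Retraction: pressure acts on the annular area.
P = F / A = 1.76e5 N / A

P ≈ 9.26 MPa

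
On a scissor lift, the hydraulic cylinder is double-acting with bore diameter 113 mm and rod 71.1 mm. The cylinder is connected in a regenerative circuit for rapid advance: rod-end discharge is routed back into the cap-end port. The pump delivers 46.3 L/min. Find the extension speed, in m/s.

In regeneration the rod-end outflow joins the pump flow into the cap end, so the net volume the pump must supply per unit advance equals the rod cross-section area.
Rod cross-section A_rod = π/4 × (71.1 mm)² = 3970 mm^2
v = Q_pump / A_rod

v ≈ 0.194 m/s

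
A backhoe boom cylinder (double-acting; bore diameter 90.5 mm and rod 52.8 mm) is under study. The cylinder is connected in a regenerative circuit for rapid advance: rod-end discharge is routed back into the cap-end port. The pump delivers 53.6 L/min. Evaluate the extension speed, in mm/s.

v ≈ 408 mm/s

In regeneration the rod-end outflow joins the pump flow into the cap end, so the net volume the pump must supply per unit advance equals the rod cross-section area.
Rod cross-section A_rod = π/4 × (52.8 mm)² = 2190 mm^2
v = Q_pump / A_rod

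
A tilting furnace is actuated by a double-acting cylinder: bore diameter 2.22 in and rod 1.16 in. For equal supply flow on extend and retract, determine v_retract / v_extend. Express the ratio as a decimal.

Cap-side area A_cap = π/4 × (2.22 in)² = 3.871 in^2
Rod-side annular area A_ann = π/4 × (2.22² − 1.16²) = 2.814 in^2
For equal Q, v ∝ 1/A, so v_ret/v_ext = A_cap/A_ann.

v_ret/v_ext ≈ 1.38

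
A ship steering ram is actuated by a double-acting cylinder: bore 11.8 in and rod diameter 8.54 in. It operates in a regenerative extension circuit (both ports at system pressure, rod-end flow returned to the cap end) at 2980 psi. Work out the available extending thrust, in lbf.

F ≈ 1.71e5 lbf

With equal pressure on both faces, forces on the annular region cancel; the net push is pressure × rod cross-section.
Rod cross-section A_rod = π/4 × (8.54 in)² = 57.28 in^2
F = P × A_rod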